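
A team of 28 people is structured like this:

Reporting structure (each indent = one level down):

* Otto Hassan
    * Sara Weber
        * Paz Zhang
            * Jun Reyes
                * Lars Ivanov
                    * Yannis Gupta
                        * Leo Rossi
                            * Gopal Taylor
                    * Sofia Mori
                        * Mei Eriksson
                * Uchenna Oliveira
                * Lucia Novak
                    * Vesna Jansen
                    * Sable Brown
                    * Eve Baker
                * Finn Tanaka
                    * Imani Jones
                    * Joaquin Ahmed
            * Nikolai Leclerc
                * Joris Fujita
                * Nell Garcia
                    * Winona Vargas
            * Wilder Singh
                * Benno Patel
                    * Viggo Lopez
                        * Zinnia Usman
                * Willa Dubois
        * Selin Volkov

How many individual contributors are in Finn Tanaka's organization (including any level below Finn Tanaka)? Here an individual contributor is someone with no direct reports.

The people in Finn Tanaka's organization with no one reporting to them are Joaquin Ahmed, Imani Jones. That is 2.

2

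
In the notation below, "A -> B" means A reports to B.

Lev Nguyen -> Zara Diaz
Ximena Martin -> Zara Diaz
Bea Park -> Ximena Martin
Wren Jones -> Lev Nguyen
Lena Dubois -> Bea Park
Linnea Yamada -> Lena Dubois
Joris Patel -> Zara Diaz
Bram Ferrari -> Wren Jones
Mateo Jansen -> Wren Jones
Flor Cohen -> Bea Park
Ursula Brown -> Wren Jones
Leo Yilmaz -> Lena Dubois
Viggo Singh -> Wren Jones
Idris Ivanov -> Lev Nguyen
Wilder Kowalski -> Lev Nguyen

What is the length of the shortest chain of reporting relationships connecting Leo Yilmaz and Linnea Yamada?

2

Leo Yilmaz is 1 level below Lena Dubois, and Linnea Yamada is 1 level below Lena Dubois (their lowest common manager). The shortest path runs up from Leo Yilmaz to Lena Dubois and back down to Linnea Yamada: 1 + 1 = 2 links.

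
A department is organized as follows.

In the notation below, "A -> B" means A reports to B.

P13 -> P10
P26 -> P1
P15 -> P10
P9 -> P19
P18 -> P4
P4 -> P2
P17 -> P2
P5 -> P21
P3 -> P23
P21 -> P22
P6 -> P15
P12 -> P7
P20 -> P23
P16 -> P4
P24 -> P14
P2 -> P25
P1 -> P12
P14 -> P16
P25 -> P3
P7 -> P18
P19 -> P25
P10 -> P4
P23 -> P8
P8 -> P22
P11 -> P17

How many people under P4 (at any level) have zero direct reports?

4

The people in P4's organization with no one reporting to them are P6, P13, P26, P24. That is 4.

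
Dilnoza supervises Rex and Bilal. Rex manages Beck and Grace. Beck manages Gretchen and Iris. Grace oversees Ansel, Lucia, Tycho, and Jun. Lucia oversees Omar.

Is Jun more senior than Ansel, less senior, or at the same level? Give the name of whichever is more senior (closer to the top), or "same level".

same level

Both Jun and Ansel are 3 levels below Dilnoza.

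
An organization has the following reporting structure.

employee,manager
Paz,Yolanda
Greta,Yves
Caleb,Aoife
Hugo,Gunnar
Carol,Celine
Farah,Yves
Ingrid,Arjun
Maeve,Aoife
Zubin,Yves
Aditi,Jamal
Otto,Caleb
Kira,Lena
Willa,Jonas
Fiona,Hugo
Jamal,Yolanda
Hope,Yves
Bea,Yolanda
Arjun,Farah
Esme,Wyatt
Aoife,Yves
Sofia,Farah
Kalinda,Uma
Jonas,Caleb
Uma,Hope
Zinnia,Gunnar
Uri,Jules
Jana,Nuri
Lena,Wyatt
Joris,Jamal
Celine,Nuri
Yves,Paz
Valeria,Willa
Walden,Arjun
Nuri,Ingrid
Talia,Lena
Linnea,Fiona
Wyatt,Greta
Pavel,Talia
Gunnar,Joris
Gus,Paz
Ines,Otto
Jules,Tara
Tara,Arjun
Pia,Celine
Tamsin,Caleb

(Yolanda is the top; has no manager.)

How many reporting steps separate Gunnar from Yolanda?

3

Chain from Gunnar up to Yolanda: Gunnar → Joris → Jamal → Yolanda. That is 3 steps up, so Gunnar is 3 levels below Yolanda.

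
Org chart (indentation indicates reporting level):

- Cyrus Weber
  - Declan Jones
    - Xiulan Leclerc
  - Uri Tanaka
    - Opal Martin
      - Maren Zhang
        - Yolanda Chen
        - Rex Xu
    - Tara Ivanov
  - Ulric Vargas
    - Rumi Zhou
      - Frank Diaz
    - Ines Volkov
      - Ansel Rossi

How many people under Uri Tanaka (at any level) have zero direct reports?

3

The people in Uri Tanaka's organization with no one reporting to them are Tara Ivanov, Rex Xu, Yolanda Chen. That is 3.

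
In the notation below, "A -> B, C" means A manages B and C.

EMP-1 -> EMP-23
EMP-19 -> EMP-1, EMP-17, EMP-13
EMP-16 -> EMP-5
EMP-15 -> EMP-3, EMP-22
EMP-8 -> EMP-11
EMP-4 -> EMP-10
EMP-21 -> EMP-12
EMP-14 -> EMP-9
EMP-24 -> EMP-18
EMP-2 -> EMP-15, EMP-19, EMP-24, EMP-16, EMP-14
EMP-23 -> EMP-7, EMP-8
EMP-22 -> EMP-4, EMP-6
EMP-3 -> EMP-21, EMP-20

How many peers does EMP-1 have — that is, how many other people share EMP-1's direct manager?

2

EMP-1 reports to EMP-19. EMP-19's other direct reports are EMP-17, EMP-13 — 2 peers.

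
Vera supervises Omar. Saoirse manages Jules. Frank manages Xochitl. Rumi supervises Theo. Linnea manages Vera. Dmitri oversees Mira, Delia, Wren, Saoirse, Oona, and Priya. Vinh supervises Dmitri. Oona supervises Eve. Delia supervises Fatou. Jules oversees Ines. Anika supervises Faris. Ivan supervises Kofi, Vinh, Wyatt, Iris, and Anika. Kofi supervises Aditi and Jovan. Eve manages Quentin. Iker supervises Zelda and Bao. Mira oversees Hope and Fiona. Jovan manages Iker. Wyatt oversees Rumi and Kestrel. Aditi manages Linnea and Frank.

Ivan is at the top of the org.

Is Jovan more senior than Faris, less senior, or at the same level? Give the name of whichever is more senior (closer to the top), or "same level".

Both Jovan and Faris are 2 levels below Ivan.

same level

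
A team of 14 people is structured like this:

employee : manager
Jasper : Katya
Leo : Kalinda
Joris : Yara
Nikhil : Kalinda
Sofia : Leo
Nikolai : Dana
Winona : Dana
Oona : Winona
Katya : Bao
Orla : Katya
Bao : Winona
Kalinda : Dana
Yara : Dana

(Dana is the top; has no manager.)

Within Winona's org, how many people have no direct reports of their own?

3

The people in Winona's organization with no one reporting to them are Oona, Orla, Jasper. That is 3.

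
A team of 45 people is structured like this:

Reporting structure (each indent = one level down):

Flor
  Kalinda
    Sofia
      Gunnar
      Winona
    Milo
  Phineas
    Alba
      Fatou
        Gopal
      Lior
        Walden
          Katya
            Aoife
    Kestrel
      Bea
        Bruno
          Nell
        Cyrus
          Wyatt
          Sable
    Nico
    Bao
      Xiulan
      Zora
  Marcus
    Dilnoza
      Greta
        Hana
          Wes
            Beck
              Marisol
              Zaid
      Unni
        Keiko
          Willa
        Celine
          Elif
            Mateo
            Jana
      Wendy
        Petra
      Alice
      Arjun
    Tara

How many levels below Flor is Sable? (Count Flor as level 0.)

Chain from Sable up to Flor: Sable → Cyrus → Bea → Kestrel → Phineas → Flor. That is 5 steps up, so Sable is 5 levels below Flor.

5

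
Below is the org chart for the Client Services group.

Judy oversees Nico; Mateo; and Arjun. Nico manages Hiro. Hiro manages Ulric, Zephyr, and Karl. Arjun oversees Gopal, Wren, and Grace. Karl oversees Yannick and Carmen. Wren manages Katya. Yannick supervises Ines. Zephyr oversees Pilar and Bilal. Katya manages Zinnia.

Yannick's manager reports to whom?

Yannick reports to Karl, and Karl reports to Hiro. So Yannick's skip-level manager is Hiro.

Hiro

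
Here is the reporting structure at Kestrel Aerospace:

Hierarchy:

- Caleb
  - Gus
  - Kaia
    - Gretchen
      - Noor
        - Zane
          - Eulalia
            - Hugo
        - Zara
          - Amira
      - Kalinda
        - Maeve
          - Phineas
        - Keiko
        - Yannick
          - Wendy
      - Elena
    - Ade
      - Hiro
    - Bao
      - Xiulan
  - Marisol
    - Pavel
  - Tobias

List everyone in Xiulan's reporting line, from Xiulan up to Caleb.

Xiulan reports to Bao. Bao reports to Kaia. Kaia reports to Caleb. Caleb is at the top.

Xiulan -> Bao -> Kaia -> Caleb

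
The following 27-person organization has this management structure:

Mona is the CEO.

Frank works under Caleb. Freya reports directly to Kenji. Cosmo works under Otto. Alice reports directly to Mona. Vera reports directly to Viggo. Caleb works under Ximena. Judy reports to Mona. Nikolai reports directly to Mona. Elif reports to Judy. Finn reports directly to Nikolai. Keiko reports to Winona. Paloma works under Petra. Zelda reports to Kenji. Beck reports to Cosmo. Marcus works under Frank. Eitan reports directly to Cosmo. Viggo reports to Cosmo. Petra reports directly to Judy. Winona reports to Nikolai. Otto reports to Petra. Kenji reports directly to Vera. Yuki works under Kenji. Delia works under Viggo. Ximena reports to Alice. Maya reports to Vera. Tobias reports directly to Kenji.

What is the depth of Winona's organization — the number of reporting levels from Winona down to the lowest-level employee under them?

The longest chain under Winona runs Winona → Keiko, which is 1 level below Winona.

1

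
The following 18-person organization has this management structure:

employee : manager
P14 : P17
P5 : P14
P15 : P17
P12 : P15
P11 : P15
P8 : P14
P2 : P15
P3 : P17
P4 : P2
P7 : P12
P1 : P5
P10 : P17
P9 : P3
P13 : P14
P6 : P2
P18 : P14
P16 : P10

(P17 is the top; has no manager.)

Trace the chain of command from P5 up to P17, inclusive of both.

P5 -> P14 -> P17

P5 reports to P14. P14 reports to P17. P17 is at the top.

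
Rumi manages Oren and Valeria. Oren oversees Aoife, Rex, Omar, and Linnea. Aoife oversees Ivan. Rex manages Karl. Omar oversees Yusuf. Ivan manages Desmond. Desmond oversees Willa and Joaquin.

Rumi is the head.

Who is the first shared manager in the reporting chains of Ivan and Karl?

Ivan's chain of managers is Aoife, Oren, Rumi. Karl's chain of managers is Rex, Oren, Rumi. The first manager that appears in both chains is Oren.

Oren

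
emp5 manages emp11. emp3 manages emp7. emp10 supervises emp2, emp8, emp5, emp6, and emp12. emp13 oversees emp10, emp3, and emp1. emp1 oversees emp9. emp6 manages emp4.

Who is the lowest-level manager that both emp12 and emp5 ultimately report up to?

emp10

emp12's chain of managers is emp10, emp13. emp5's chain of managers is emp10, emp13. The first manager that appears in both chains is emp10.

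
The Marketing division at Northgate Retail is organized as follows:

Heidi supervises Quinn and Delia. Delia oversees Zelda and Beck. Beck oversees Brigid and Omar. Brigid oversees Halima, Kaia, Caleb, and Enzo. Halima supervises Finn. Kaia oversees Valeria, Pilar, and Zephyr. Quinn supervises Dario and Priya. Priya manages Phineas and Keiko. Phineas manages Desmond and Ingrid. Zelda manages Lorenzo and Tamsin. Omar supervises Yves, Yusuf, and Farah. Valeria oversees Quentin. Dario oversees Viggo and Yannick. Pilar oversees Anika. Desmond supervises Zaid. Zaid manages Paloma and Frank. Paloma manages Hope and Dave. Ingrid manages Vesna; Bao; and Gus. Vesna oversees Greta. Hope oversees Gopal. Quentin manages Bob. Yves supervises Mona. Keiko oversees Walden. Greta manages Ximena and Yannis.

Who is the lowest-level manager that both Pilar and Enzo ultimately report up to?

Pilar's chain of managers is Kaia, Brigid, Beck, Delia, Heidi. Enzo's chain of managers is Brigid, Beck, Delia, Heidi. The first manager that appears in both chains is Brigid.

Brigid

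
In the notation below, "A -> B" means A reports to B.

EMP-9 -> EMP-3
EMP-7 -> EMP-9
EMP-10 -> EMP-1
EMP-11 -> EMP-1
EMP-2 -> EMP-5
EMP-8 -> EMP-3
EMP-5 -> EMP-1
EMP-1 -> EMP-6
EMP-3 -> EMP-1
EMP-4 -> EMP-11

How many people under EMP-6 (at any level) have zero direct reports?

5

The people in EMP-6's organization with no one reporting to them are EMP-10, EMP-8, EMP-7, EMP-4, EMP-2. That is 5.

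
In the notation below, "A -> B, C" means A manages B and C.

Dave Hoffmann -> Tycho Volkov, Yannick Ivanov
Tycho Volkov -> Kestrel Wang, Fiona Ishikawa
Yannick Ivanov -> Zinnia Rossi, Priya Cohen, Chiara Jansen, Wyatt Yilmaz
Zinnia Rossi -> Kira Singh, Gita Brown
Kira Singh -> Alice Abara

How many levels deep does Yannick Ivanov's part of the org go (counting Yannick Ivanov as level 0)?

The longest chain under Yannick Ivanov runs Yannick Ivanov → Zinnia Rossi → Kira Singh → Alice Abara, which is 3 levels below Yannick Ivanov.

3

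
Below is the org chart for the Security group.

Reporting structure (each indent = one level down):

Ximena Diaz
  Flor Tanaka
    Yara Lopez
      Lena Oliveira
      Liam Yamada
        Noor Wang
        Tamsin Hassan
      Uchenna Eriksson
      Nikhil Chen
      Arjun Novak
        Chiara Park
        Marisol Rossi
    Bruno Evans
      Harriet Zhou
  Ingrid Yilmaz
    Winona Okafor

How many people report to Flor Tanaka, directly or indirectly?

12

Flor Tanaka directly manages Yara Lopez, Bruno Evans. Under Yara Lopez: Arjun Novak, Marisol Rossi, Chiara Park, Nikhil Chen, Uchenna Eriksson, Liam Yamada, Tamsin Hassan, Noor Wang, Lena Oliveira (9). Under Bruno Evans: Harriet Zhou (1). So Flor Tanaka's organization is 2 direct reports plus everyone under them: 10 + 2 = 12.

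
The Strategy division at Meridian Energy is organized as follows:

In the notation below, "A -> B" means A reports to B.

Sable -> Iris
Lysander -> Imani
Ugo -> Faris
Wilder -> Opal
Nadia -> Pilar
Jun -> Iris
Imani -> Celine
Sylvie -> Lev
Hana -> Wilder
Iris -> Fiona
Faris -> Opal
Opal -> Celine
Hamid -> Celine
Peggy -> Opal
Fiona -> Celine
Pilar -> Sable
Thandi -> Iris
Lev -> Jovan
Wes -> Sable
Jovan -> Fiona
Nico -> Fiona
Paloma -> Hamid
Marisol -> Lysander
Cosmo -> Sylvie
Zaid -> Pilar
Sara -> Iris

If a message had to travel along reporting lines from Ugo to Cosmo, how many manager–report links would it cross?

Ugo is 3 levels below Celine, and Cosmo is 5 levels below Celine (their lowest common manager). The shortest path runs up from Ugo to Celine and back down to Cosmo: 3 + 5 = 8 links.

8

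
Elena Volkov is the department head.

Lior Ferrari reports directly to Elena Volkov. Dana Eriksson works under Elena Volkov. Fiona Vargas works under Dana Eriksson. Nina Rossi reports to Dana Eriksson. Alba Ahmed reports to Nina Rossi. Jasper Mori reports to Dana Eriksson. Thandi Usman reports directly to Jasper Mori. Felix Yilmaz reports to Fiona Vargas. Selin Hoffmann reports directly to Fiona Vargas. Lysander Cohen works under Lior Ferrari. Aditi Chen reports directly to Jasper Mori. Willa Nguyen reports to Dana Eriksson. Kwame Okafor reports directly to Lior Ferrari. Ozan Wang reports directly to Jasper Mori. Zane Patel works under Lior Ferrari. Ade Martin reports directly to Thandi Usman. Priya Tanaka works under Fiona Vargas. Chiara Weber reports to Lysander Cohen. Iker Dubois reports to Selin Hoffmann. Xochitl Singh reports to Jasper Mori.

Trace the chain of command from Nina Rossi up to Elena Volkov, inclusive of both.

Nina Rossi reports to Dana Eriksson. Dana Eriksson reports to Elena Volkov. Elena Volkov is at the top.

Nina Rossi -> Dana Eriksson -> Elena Volkov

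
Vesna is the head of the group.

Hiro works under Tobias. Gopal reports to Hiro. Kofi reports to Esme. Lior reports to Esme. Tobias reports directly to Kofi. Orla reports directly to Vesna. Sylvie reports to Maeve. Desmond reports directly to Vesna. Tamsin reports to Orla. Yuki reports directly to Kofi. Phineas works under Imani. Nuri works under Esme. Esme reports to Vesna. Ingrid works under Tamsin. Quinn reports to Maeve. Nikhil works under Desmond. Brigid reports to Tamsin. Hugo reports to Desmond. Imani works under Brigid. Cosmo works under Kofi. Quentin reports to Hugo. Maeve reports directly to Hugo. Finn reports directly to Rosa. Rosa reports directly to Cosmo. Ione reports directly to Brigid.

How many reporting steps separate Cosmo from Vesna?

Chain from Cosmo up to Vesna: Cosmo → Kofi → Esme → Vesna. That is 3 steps up, so Cosmo is 3 levels below Vesna.

3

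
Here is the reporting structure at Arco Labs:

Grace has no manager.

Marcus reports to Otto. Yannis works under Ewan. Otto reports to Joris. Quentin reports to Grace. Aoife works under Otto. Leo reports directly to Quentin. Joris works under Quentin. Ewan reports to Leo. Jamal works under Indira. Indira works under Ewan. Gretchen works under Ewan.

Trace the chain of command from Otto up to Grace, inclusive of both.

Otto reports to Joris. Joris reports to Quentin. Quentin reports to Grace. Grace is at the top.

Otto -> Joris -> Quentin -> Grace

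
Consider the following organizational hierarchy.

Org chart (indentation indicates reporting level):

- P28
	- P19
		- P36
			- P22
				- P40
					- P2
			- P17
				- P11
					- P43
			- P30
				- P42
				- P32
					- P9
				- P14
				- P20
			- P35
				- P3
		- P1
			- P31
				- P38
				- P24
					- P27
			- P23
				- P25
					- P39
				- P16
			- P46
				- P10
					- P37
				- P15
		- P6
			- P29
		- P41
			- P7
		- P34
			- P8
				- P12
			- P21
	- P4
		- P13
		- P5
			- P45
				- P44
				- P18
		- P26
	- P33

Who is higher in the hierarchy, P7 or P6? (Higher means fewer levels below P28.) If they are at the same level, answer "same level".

P6

P7 is 3 levels below P28; P6 is 2. P6 is higher.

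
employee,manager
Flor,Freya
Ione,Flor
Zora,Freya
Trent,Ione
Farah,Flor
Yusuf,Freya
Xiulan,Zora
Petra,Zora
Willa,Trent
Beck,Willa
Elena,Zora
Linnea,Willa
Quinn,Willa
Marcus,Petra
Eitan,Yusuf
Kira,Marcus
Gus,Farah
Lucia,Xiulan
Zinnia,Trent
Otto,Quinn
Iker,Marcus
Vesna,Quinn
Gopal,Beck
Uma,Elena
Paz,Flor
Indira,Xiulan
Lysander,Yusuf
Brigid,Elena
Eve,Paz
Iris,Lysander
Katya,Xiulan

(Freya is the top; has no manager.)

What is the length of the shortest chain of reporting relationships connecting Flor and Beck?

Beck is in Flor's organization: the chain from Beck up to Flor is Beck → Willa → Trent → Ione → Flor, which is 4 links.

4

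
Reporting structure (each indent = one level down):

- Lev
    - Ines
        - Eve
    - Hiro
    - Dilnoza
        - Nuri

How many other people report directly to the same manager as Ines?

2

Ines reports to Lev. Lev's other direct reports are Hiro, Dilnoza — 2 peers.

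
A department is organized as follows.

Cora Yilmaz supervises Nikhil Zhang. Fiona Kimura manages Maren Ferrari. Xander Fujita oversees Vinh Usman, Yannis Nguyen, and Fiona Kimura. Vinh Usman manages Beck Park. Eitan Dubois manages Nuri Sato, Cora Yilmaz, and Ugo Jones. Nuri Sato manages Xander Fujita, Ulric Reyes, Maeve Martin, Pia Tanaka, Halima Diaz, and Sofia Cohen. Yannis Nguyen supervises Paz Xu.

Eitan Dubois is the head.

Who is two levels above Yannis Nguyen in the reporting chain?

Yannis Nguyen reports to Xander Fujita, and Xander Fujita reports to Nuri Sato. So Yannis Nguyen's skip-level manager is Nuri Sato.

Nuri Sato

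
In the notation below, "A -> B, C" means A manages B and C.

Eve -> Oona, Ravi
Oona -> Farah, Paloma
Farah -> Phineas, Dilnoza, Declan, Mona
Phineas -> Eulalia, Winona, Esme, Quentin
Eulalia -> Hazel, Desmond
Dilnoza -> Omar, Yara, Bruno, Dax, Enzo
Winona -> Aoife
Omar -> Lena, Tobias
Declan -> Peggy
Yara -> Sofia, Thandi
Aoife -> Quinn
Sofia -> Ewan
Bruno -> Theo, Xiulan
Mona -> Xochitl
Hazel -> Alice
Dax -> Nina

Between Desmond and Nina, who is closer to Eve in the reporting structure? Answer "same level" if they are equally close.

same level

Both Desmond and Nina are 5 levels below Eve.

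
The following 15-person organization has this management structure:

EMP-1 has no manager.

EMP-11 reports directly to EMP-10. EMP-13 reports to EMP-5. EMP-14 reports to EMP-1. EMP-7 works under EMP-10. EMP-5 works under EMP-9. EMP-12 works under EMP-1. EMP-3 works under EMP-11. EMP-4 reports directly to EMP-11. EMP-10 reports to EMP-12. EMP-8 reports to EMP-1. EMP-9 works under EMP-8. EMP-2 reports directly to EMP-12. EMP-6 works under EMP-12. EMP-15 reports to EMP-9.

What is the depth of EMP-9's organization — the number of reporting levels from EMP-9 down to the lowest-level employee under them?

2

The longest chain under EMP-9 runs EMP-9 → EMP-5 → EMP-13, which is 2 levels below EMP-9.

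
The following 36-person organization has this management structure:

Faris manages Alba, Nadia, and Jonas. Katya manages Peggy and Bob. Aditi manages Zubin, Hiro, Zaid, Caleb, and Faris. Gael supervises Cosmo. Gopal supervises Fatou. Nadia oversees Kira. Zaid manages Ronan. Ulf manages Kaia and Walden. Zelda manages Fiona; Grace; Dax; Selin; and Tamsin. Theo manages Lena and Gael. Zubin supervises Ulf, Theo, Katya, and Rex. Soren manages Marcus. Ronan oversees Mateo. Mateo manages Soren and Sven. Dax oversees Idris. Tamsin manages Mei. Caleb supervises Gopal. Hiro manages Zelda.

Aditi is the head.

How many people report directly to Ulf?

2

Ulf directly manages Walden, Kaia. That is 2 direct reports.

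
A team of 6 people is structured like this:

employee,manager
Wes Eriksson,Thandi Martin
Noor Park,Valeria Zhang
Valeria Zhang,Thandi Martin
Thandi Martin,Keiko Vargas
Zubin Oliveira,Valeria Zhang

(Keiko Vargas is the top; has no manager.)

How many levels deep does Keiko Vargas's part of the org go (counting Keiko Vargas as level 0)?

3

The longest chain under Keiko Vargas runs Keiko Vargas → Thandi Martin → Valeria Zhang → Noor Park, which is 3 levels below Keiko Vargas.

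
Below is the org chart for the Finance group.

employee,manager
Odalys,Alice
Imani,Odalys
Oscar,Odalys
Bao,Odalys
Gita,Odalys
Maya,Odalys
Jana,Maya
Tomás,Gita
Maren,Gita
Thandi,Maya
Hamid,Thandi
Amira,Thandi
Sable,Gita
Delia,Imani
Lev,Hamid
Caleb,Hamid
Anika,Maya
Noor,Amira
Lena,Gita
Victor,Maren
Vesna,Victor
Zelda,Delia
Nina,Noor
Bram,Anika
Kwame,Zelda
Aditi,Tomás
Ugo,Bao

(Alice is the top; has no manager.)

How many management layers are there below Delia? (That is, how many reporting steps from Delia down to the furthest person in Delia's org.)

The longest chain under Delia runs Delia → Zelda → Kwame, which is 2 levels below Delia.

2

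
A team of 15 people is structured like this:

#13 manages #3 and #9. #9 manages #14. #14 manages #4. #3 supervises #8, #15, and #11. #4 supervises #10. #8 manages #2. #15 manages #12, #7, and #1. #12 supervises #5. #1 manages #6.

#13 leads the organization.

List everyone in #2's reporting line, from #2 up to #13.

#2 -> #8 -> #3 -> #13

#2 reports to #8. #8 reports to #3. #3 reports to #13. #13 is at the top.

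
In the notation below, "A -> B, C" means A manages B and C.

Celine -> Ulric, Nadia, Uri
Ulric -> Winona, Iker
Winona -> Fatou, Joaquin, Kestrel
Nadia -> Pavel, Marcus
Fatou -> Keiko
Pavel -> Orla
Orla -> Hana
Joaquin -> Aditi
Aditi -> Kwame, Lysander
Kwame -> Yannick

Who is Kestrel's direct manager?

Kestrel reports directly to Winona.

Winona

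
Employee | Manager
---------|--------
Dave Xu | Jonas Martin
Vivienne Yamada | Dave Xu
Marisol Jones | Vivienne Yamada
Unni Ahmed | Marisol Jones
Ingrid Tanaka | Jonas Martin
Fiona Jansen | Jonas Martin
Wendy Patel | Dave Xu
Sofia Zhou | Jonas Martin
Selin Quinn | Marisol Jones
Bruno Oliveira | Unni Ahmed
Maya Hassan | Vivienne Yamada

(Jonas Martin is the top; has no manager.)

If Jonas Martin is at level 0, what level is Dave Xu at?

Chain from Dave Xu up to Jonas Martin: Dave Xu → Jonas Martin. That is 1 step up, so Dave Xu is 1 level below Jonas Martin.

1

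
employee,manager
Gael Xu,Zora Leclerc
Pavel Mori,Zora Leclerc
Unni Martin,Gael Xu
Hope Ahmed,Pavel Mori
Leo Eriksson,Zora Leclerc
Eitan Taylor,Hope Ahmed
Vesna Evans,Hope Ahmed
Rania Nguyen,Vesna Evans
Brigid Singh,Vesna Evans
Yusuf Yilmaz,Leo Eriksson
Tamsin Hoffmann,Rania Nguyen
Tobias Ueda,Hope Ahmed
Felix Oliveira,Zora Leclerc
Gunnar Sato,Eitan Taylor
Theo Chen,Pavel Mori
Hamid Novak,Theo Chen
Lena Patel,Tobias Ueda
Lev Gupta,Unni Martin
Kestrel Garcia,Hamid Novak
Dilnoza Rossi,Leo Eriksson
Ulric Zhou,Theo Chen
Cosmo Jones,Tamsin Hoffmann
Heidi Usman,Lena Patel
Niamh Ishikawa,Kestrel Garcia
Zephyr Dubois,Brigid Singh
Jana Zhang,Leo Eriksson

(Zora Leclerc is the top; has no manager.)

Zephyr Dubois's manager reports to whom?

Zephyr Dubois reports to Brigid Singh, and Brigid Singh reports to Vesna Evans. So Zephyr Dubois's skip-level manager is Vesna Evans.

Vesna Evans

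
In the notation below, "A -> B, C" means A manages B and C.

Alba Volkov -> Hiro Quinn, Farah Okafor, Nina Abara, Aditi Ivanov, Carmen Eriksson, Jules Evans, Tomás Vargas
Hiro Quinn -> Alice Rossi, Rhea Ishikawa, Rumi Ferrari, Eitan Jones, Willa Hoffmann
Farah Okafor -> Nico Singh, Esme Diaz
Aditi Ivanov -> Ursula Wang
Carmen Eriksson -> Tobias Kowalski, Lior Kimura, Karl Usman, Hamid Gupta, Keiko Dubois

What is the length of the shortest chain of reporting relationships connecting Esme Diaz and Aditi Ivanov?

3

Esme Diaz is 2 levels below Alba Volkov, and Aditi Ivanov is 1 level below Alba Volkov (their lowest common manager). The shortest path runs up from Esme Diaz to Alba Volkov and back down to Aditi Ivanov: 2 + 1 = 3 links.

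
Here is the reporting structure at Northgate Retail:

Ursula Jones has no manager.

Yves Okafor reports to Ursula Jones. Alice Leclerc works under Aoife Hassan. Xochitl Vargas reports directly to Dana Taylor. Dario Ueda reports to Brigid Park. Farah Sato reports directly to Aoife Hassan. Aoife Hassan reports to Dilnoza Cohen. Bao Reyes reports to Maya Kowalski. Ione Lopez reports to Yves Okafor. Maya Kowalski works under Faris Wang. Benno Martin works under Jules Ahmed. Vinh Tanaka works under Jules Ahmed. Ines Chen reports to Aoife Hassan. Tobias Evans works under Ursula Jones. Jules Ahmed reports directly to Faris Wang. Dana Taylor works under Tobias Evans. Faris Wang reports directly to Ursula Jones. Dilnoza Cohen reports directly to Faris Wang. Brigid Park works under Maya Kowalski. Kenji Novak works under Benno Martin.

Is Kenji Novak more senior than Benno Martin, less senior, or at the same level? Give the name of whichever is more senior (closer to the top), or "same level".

Benno Martin

Kenji Novak is 4 levels below Ursula Jones; Benno Martin is 3. Benno Martin is higher.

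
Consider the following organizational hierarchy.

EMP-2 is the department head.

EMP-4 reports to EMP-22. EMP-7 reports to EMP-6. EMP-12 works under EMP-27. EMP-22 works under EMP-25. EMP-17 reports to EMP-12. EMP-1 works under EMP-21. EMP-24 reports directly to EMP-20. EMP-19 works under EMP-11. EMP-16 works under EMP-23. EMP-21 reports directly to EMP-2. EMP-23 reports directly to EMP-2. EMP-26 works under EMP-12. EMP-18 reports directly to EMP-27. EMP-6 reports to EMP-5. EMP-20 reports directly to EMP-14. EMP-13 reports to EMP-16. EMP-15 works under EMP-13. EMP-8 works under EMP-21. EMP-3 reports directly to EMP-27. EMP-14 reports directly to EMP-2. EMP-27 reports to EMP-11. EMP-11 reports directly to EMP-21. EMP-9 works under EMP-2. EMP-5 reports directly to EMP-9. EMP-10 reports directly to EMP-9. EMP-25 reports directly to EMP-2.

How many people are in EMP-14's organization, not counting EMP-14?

2

EMP-14 directly manages EMP-20. Under EMP-20: EMP-24 (1). That's 2 in total.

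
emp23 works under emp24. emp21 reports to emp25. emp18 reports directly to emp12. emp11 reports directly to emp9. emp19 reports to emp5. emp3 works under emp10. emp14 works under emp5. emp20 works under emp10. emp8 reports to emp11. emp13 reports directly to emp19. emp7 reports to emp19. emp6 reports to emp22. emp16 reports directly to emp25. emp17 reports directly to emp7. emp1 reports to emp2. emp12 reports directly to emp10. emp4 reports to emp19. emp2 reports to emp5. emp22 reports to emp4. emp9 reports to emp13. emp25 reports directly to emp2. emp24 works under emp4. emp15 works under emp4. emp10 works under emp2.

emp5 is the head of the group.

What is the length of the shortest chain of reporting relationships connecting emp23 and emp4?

2

emp23 is in emp4's organization: the chain from emp23 up to emp4 is emp23 → emp24 → emp4, which is 2 links.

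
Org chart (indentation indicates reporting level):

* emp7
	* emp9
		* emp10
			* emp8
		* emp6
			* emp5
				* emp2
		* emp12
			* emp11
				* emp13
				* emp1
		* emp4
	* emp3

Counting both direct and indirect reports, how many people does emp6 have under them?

2

emp6 directly manages emp5. Under emp5: emp2 (1). That's 2 in total.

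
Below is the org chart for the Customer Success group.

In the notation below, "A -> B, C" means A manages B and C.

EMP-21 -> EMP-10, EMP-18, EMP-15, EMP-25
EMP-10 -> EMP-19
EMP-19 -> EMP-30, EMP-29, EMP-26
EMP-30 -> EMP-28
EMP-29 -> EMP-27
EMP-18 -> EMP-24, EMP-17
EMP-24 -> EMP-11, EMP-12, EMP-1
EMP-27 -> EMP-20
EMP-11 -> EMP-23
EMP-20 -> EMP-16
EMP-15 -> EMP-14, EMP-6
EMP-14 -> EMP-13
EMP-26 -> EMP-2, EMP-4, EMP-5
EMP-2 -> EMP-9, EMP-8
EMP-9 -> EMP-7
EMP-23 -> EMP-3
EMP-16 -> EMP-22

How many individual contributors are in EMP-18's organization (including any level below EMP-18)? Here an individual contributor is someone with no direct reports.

The people in EMP-18's organization with no one reporting to them are EMP-17, EMP-1, EMP-12, EMP-3. That is 4.

4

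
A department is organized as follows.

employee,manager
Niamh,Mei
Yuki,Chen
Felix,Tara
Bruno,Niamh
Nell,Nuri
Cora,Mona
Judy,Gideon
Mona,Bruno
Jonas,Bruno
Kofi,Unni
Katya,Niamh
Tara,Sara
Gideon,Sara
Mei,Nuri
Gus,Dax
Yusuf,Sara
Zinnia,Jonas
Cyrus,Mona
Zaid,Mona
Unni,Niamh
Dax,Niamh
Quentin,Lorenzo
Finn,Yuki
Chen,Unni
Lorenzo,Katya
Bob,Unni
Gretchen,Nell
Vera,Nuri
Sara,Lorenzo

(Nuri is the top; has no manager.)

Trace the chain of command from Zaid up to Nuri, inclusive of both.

Zaid -> Mona -> Bruno -> Niamh -> Mei -> Nuri

Zaid reports to Mona. Mona reports to Bruno. Bruno reports to Niamh. Niamh reports to Mei. Mei reports to Nuri. Nuri is at the top.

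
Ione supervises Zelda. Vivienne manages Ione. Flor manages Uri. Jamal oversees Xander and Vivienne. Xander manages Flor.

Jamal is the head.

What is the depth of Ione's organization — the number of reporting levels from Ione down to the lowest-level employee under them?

The longest chain under Ione runs Ione → Zelda, which is 1 level below Ione.

1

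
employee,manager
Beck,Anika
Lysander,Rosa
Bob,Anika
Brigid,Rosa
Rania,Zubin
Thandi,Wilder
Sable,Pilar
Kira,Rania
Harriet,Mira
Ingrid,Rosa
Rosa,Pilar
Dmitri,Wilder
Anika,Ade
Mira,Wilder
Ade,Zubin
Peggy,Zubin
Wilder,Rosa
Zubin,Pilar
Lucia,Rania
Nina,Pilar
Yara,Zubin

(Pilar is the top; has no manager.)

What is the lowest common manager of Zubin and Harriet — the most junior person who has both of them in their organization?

Zubin's chain of managers is Pilar. Harriet's chain of managers is Mira, Wilder, Rosa, Pilar. The first manager that appears in both chains is Pilar.

Pilar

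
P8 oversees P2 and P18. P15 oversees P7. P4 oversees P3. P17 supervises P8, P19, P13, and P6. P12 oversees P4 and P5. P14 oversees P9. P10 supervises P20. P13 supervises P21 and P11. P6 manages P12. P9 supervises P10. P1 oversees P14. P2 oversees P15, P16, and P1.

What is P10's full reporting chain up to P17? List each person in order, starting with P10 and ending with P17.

P10 -> P9 -> P14 -> P1 -> P2 -> P8 -> P17

P10 reports to P9. P9 reports to P14. P14 reports to P1. P1 reports to P2. P2 reports to P8. P8 reports to P17. P17 is at the top.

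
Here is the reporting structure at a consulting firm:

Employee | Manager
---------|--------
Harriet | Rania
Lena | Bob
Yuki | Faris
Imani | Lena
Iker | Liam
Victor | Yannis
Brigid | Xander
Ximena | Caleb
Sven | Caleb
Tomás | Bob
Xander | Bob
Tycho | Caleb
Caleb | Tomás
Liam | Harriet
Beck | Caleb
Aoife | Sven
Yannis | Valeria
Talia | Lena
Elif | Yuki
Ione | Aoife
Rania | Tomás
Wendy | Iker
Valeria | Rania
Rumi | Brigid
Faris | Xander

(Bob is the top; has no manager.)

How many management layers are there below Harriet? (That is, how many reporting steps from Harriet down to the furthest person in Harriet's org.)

The longest chain under Harriet runs Harriet → Liam → Iker → Wendy, which is 3 levels below Harriet.

3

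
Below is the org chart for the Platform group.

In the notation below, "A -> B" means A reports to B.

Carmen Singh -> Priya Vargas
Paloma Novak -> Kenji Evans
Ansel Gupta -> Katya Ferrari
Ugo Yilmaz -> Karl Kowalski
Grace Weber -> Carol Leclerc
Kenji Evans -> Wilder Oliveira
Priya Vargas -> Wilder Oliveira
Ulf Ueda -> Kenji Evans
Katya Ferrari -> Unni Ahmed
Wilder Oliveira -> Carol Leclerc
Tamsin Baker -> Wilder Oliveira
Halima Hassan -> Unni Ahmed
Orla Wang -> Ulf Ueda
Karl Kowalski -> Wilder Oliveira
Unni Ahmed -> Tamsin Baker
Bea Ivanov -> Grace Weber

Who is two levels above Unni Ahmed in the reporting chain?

Wilder Oliveira

Unni Ahmed reports to Tamsin Baker, and Tamsin Baker reports to Wilder Oliveira. So Unni Ahmed's skip-level manager is Wilder Oliveira.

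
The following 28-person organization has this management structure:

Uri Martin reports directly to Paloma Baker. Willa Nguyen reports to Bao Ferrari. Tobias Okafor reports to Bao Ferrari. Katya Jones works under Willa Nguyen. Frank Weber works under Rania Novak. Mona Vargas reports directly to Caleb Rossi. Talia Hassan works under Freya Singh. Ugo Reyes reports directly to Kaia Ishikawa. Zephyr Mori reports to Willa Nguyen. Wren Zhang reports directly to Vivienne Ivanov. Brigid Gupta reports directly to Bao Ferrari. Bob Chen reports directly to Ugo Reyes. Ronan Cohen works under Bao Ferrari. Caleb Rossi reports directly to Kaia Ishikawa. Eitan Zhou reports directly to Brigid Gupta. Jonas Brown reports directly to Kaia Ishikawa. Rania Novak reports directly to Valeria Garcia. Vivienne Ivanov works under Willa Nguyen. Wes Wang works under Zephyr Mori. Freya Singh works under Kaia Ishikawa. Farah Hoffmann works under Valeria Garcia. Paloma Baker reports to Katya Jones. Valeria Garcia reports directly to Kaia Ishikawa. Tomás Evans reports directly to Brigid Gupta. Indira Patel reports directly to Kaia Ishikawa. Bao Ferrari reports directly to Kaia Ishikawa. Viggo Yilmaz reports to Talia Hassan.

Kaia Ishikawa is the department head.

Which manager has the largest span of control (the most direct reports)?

Kaia Ishikawa

Direct-report counts: Kaia Ishikawa has 7; Caleb Rossi has 1; Ugo Reyes has 1; Freya Singh has 1; Talia Hassan has 1; Valeria Garcia has 2; Rania Novak has 1; Bao Ferrari has 4; Brigid Gupta has 2; Willa Nguyen has 3; Zephyr Mori has 1; Vivienne Ivanov has 1; Katya Jones has 1; Paloma Baker has 1. The largest is 7, held by Kaia Ishikawa.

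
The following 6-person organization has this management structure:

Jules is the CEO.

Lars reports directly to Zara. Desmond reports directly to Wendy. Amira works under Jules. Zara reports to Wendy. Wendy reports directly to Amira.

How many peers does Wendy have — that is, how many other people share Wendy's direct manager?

0

Wendy reports to Amira, and Amira has no other direct reports. Wendy has 0 peers.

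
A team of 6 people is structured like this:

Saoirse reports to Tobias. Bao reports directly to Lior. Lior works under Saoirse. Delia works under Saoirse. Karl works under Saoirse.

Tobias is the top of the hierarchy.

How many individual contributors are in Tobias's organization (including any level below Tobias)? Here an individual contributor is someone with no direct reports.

3

The people in Tobias's organization with no one reporting to them are Karl, Delia, Bao. That is 3.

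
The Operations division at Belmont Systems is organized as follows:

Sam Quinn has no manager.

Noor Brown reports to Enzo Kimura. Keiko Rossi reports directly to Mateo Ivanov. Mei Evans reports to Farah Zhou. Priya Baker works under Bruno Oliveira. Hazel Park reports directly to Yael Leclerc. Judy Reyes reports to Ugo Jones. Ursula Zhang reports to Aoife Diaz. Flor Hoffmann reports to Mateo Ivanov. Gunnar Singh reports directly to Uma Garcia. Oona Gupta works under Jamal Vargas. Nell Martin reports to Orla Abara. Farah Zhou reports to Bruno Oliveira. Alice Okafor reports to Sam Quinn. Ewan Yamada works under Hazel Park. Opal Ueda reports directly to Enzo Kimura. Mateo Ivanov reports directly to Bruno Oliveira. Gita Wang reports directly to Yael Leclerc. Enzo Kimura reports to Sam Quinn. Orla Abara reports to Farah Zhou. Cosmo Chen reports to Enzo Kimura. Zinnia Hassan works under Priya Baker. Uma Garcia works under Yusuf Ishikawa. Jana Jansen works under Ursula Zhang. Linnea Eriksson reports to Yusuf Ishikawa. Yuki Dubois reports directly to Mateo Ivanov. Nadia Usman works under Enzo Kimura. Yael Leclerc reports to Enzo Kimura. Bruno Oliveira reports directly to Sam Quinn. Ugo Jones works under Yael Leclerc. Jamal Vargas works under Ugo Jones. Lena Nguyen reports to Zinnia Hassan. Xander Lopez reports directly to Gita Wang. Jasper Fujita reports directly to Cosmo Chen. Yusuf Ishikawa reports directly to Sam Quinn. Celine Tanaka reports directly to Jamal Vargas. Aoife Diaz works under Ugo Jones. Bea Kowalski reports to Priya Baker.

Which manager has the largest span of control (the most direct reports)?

Direct-report counts: Sam Quinn has 4; Yusuf Ishikawa has 2; Uma Garcia has 1; Enzo Kimura has 5; Yael Leclerc has 3; Hazel Park has 1; Gita Wang has 1; Ugo Jones has 3; Jamal Vargas has 2; Aoife Diaz has 1; Ursula Zhang has 1; Cosmo Chen has 1; Bruno Oliveira has 3; Mateo Ivanov has 3; Farah Zhou has 2; Orla Abara has 1; Priya Baker has 2; Zinnia Hassan has 1. The largest is 5, held by Enzo Kimura.

Enzo Kimura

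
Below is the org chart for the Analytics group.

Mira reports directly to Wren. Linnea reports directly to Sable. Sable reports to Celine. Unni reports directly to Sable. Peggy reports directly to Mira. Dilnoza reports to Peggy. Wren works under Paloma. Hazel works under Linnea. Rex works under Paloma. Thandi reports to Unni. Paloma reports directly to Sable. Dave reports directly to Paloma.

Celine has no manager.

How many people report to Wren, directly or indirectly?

Wren directly manages Mira. Under Mira: Peggy, Dilnoza (2). That's 3 in total.

3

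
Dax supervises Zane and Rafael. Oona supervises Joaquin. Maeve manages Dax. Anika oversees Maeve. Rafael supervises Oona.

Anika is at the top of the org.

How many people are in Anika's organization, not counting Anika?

Anika directly manages Maeve. Under Maeve: Dax, Rafael, Oona, Joaquin, Zane (5). That's 6 in total.

6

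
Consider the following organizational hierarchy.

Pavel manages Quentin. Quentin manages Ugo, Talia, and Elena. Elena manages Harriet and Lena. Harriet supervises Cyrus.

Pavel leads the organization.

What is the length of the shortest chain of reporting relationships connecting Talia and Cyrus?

4

Talia is 1 level below Quentin, and Cyrus is 3 levels below Quentin (their lowest common manager). The shortest path runs up from Talia to Quentin and back down to Cyrus: 1 + 3 = 4 links.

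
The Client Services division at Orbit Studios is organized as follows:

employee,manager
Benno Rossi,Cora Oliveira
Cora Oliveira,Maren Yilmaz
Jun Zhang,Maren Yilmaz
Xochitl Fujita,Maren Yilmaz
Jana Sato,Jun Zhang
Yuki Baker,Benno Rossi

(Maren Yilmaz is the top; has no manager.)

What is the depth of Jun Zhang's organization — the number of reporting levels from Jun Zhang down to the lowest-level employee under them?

The longest chain under Jun Zhang runs Jun Zhang → Jana Sato, which is 1 level below Jun Zhang.

1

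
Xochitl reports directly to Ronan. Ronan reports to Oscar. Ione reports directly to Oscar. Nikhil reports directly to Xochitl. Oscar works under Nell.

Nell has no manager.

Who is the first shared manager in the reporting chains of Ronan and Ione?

Oscar

Ronan's chain of managers is Oscar, Nell. Ione's chain of managers is Oscar, Nell. The first manager that appears in both chains is Oscar.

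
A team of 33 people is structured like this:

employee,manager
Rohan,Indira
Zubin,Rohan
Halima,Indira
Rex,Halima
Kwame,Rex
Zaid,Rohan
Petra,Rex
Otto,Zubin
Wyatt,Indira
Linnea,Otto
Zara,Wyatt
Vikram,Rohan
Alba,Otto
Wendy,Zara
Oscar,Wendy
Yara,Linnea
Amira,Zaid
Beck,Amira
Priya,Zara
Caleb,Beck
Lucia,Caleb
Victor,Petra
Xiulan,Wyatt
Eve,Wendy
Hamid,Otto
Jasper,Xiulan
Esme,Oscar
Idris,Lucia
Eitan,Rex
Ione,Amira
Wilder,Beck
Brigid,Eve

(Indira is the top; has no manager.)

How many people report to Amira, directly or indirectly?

6

Amira directly manages Beck, Ione. Under Beck: Wilder, Caleb, Lucia, Idris (4). Ione has no reports. So Amira's organization is 2 direct reports plus everyone under them: 5 + 1 = 6.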